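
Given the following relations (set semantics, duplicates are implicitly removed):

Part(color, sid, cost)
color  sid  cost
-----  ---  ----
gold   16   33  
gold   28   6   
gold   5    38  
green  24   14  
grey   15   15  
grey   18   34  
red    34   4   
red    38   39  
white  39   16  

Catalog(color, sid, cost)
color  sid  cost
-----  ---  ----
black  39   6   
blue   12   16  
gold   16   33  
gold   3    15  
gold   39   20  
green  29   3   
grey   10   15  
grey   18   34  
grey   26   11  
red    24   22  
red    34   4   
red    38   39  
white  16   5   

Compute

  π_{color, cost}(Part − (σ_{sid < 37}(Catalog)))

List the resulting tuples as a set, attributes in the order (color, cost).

Filtering on sid < 37 leaves {(blue, 12, 16), (gold, 16, 33), (gold, 3, 15), (green, 29, 3), (grey, 10, 15), (grey, 18, 34), (grey, 26, 11), (red, 24, 22), (red, 34, 4), (white, 16, 5)}.
Difference: {(gold, 16, 33), (gold, 28, 6), (gold, 5, 38), (green, 24, 14), (grey, 15, 15), (grey, 18, 34), (red, 34, 4), (red, 38, 39), (white, 39, 16)} with {(blue, 12, 16), (gold, 16, 33), (gold, 3, 15), (green, 29, 3), (grey, 10, 15), (grey, 18, 34), (grey, 26, 11), (red, 24, 22), (red, 34, 4), (white, 16, 5)} → {(gold, 28, 6), (gold, 5, 38), (green, 24, 14), (grey, 15, 15), (red, 38, 39), (white, 39, 16)}
π_{color, cost} gives {(gold, 38), (gold, 6), (green, 14), (grey, 15), (red, 39), (white, 16)}.

{(gold, 38), (gold, 6), (green, 14), (grey, 15), (red, 39), (white, 16)}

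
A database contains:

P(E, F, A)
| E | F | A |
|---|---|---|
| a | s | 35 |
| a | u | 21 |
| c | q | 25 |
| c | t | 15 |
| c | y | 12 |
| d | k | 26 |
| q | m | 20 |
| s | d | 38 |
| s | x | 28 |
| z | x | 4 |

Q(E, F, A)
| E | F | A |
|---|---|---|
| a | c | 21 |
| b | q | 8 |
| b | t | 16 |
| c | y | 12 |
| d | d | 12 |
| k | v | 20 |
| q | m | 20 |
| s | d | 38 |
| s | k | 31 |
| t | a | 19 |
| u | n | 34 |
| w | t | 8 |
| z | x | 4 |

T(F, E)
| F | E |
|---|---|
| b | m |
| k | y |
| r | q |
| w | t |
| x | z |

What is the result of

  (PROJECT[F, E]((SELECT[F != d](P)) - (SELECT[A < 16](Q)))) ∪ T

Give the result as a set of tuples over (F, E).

{(b, m), (k, d), (k, y), (m, q), (q, c), (r, q), (s, a), (t, c), (u, a), (w, t), (x, s), (x, z)}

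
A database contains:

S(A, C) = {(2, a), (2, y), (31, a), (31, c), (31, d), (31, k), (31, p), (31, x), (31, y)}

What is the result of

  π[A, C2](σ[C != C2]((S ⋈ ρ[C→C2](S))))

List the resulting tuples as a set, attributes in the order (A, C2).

ρ[C→C2]: schema becomes (A, C2); tuples unchanged.
Natural join on A: {(2, a, a), (2, a, y), (2, y, a), (2, y, y), (31, a, a), (31, a, c), (31, a, d), (31, a, k), (31, a, p), (31, a, x), (31, a, y), (31, c, a), (31, c, c), (31, c, d), (31, c, k), (31, c, p), (31, c, x), (31, c, y), (31, d, a), (31, d, c), (31, d, d), (31, d, k), (31, d, p), (31, d, x), (31, d, y), (31, k, a), (31, k, c), (31, k, d), (31, k, k), (31, k, p), (31, k, x), (31, k, y), (31, p, a), (31, p, c), (31, p, d), (31, p, k), (31, p, p), (31, p, x), (31, p, y), (31, x, a), (31, x, c), (31, x, d), (31, x, k), (31, x, p), (31, x, x), (31, x, y), (31, y, a), (31, y, c), (31, y, d), (31, y, k), (31, y, p), (31, y, x), (31, y, y)}
σ[C != C2]: keep tuples satisfying C != C2 → {(2, a, y), (2, y, a), (31, a, c), (31, a, d), (31, a, k), (31, a, p), (31, a, x), (31, a, y), (31, c, a), (31, c, d), (31, c, k), (31, c, p), (31, c, x), (31, c, y), (31, d, a), (31, d, c), (31, d, k), (31, d, p), (31, d, x), (31, d, y), (31, k, a), (31, k, c), (31, k, d), (31, k, p), (31, k, x), (31, k, y), (31, p, a), (31, p, c), (31, p, d), (31, p, k), (31, p, x), (31, p, y), (31, x, a), (31, x, c), (31, x, d), (31, x, k), (31, x, p), (31, x, y), (31, y, a), (31, y, c), (31, y, d), (31, y, k), (31, y, p), (31, y, x)}
π_{A, C2} gives {(2, a), (2, y), (31, a), (31, c), (31, d), (31, k), (31, p), (31, x), (31, y)} (35 duplicate(s) eliminated).

{(2, a), (2, y), (31, a), (31, c), (31, d), (31, k), (31, p), (31, x), (31, y)}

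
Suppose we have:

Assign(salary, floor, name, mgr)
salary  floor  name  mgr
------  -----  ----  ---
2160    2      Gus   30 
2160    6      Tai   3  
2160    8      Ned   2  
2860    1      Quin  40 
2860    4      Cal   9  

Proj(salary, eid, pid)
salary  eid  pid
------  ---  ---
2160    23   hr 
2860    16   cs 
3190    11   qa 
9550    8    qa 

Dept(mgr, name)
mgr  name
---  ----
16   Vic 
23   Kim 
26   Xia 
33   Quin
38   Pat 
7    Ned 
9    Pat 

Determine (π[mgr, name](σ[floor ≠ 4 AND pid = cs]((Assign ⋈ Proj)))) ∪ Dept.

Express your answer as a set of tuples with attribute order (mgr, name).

Assign ⋈ Proj (natural join on salary): {(2160, 2, Gus, 30, 23, hr), (2160, 6, Tai, 3, 23, hr), (2160, 8, Ned, 2, 23, hr), (2860, 1, Quin, 40, 16, cs), (2860, 4, Cal, 9, 16, cs)}
σ[floor ≠ 4 AND pid = cs]: keep tuples satisfying floor ≠ 4 AND pid = cs → {(2860, 1, Quin, 40, 16, cs)}
Projecting to mgr, name: {(40, Quin)}
Taking the union: {(16, Vic), (23, Kim), (26, Xia), (33, Quin), (38, Pat), (40, Quin), (7, Ned), (9, Pat)}

{(16, Vic), (23, Kim), (26, Xia), (33, Quin), (38, Pat), (40, Quin), (7, Ned), (9, Pat)}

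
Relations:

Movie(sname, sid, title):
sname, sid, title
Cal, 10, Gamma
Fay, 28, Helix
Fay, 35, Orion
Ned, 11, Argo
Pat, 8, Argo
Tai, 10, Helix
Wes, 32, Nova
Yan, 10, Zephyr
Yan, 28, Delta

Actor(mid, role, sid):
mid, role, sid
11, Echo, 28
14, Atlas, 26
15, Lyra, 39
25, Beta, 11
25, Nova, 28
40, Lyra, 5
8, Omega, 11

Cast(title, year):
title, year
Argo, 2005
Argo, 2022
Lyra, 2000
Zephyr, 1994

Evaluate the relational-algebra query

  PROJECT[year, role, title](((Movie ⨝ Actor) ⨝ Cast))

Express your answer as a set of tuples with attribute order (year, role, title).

{(2005, Beta, Argo), (2005, Omega, Argo), (2022, Beta, Argo), (2022, Omega, Argo)}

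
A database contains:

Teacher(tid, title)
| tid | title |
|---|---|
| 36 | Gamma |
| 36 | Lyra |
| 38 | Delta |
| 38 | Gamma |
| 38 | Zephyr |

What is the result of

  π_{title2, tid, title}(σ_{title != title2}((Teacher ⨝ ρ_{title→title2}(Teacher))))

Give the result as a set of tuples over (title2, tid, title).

{(Delta, 38, Gamma), (Delta, 38, Zephyr), (Gamma, 36, Lyra), (Gamma, 38, Delta), (Gamma, 38, Zephyr), (Lyra, 36, Gamma), (Zephyr, 38, Delta), (Zephyr, 38, Gamma)}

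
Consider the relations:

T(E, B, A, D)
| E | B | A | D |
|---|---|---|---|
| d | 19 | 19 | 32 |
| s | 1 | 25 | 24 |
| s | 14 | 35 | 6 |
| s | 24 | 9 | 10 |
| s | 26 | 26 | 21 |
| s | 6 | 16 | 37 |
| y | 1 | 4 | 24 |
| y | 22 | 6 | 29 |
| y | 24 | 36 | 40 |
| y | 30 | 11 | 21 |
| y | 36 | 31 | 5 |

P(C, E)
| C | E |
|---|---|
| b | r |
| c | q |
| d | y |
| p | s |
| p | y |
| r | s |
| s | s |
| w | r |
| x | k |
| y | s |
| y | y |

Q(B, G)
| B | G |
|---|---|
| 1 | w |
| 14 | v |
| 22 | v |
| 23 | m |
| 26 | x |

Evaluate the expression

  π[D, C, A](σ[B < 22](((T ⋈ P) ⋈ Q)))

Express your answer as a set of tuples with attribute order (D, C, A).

Joining T and P on E yields {(s, 1, 25, 24, p), (s, 1, 25, 24, r), (s, 1, 25, 24, s), (s, 1, 25, 24, y), (s, 14, 35, 6, p), (s, 14, 35, 6, r), (s, 14, 35, 6, s), (s, 14, 35, 6, y), (s, 24, 9, 10, p), (s, 24, 9, 10, r), (s, 24, 9, 10, s), (s, 24, 9, 10, y), (s, 26, 26, 21, p), (s, 26, 26, 21, r), (s, 26, 26, 21, s), (s, 26, 26, 21, y), (s, 6, 16, 37, p), (s, 6, 16, 37, r), (s, 6, 16, 37, s), (s, 6, 16, 37, y), (y, 1, 4, 24, d), (y, 1, 4, 24, p), (y, 1, 4, 24, y), (y, 22, 6, 29, d), (y, 22, 6, 29, p), (y, 22, 6, 29, y), (y, 24, 36, 40, d), (y, 24, 36, 40, p), (y, 24, 36, 40, y), (y, 30, 11, 21, d), (y, 30, 11, 21, p), (y, 30, 11, 21, y), (y, 36, 31, 5, d), (y, 36, 31, 5, p), (y, 36, 31, 5, y)}.
Joining (T ⋈ P) and Q on B yields {(s, 1, 25, 24, p, w), (s, 1, 25, 24, r, w), (s, 1, 25, 24, s, w), (s, 1, 25, 24, y, w), (s, 14, 35, 6, p, v), (s, 14, 35, 6, r, v), (s, 14, 35, 6, s, v), (s, 14, 35, 6, y, v), (s, 26, 26, 21, p, x), (s, 26, 26, 21, r, x), (s, 26, 26, 21, s, x), (s, 26, 26, 21, y, x), (y, 1, 4, 24, d, w), (y, 1, 4, 24, p, w), (y, 1, 4, 24, y, w), (y, 22, 6, 29, d, v), (y, 22, 6, 29, p, v), (y, 22, 6, 29, y, v)}.
Selection B < 22: {(s, 1, 25, 24, p, w), (s, 1, 25, 24, r, w), (s, 1, 25, 24, s, w), (s, 1, 25, 24, y, w), (s, 14, 35, 6, p, v), (s, 14, 35, 6, r, v), (s, 14, 35, 6, s, v), (s, 14, 35, 6, y, v), (y, 1, 4, 24, d, w), (y, 1, 4, 24, p, w), (y, 1, 4, 24, y, w)}
Projecting to D, C, A: {(24, d, 4), (24, p, 25), (24, p, 4), (24, r, 25), (24, s, 25), (24, y, 25), (24, y, 4), (6, p, 35), (6, r, 35), (6, s, 35), (6, y, 35)}

{(24, d, 4), (24, p, 25), (24, p, 4), (24, r, 25), (24, s, 25), (24, y, 25), (24, y, 4), (6, p, 35), (6, r, 35), (6, s, 35), (6, y, 35)}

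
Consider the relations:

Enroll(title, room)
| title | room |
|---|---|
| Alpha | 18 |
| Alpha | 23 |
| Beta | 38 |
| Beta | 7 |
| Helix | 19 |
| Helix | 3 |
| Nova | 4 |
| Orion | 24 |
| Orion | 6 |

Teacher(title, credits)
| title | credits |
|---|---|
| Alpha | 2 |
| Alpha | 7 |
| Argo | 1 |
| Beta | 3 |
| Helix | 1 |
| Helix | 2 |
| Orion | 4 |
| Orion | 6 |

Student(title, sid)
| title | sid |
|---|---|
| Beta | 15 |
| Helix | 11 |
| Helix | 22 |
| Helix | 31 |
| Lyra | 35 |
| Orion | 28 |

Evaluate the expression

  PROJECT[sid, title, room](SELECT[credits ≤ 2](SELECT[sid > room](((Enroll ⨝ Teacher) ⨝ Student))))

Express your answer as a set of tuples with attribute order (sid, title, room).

Natural join on title: {(Alpha, 18, 2), (Alpha, 18, 7), (Alpha, 23, 2), (Alpha, 23, 7), (Beta, 38, 3), (Beta, 7, 3), (Helix, 19, 1), (Helix, 19, 2), (Helix, 3, 1), (Helix, 3, 2), (Orion, 24, 4), (Orion, 24, 6), (Orion, 6, 4), (Orion, 6, 6)}
Natural join on title: {(Beta, 38, 3, 15), (Beta, 7, 3, 15), (Helix, 19, 1, 11), (Helix, 19, 1, 22), (Helix, 19, 1, 31), (Helix, 19, 2, 11), (Helix, 19, 2, 22), (Helix, 19, 2, 31), (Helix, 3, 1, 11), (Helix, 3, 1, 22), (Helix, 3, 1, 31), (Helix, 3, 2, 11), (Helix, 3, 2, 22), (Helix, 3, 2, 31), (Orion, 24, 4, 28), (Orion, 24, 6, 28), (Orion, 6, 4, 28), (Orion, 6, 6, 28)}
Filtering on sid > room leaves {(Beta, 7, 3, 15), (Helix, 19, 1, 22), (Helix, 19, 1, 31), (Helix, 19, 2, 22), (Helix, 19, 2, 31), (Helix, 3, 1, 11), (Helix, 3, 1, 22), (Helix, 3, 1, 31), (Helix, 3, 2, 11), (Helix, 3, 2, 22), (Helix, 3, 2, 31), (Orion, 24, 4, 28), (Orion, 24, 6, 28), (Orion, 6, 4, 28), (Orion, 6, 6, 28)}.
Filtering on credits ≤ 2 leaves {(Helix, 19, 1, 22), (Helix, 19, 1, 31), (Helix, 19, 2, 22), (Helix, 19, 2, 31), (Helix, 3, 1, 11), (Helix, 3, 1, 22), (Helix, 3, 1, 31), (Helix, 3, 2, 11), (Helix, 3, 2, 22), (Helix, 3, 2, 31)}.
Keep only column(s) sid, title, room (5 duplicate(s) eliminated): {(11, Helix, 3), (22, Helix, 19), (22, Helix, 3), (31, Helix, 19), (31, Helix, 3)}

{(11, Helix, 3), (22, Helix, 19), (22, Helix, 3), (31, Helix, 19), (31, Helix, 3)}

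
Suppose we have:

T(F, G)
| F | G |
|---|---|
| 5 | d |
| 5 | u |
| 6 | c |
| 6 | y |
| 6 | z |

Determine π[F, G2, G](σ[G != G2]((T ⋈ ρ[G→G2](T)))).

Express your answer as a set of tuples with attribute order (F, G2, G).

ρ[G→G2]: schema becomes (F, G2); tuples unchanged.
Natural join on F: {(5, d, d), (5, d, u), (5, u, d), (5, u, u), (6, c, c), (6, c, y), (6, c, z), (6, y, c), (6, y, y), (6, y, z), (6, z, c), (6, z, y), (6, z, z)}
Selection G != G2: {(5, d, u), (5, u, d), (6, c, y), (6, c, z), (6, y, c), (6, y, z), (6, z, c), (6, z, y)}
Projecting to F, G2, G: {(5, d, u), (5, u, d), (6, c, y), (6, c, z), (6, y, c), (6, y, z), (6, z, c), (6, z, y)}

{(5, d, u), (5, u, d), (6, c, y), (6, c, z), (6, y, c), (6, y, z), (6, z, c), (6, z, y)}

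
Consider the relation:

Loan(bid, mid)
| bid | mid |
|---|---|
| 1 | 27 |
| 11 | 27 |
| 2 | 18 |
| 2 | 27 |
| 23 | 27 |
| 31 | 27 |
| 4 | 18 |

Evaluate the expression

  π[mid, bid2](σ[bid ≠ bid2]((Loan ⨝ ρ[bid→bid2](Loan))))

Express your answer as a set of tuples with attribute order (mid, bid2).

{(18, 2), (18, 4), (27, 1), (27, 11), (27, 2), (27, 23), (27, 31)}

ρ[bid→bid2]: schema becomes (bid2, mid); tuples unchanged.
Joining Loan and ρ[bid→bid2](Loan) on mid yields {(1, 27, 1), (1, 27, 11), (1, 27, 2), (1, 27, 23), (1, 27, 31), (11, 27, 1), (11, 27, 11), (11, 27, 2), (11, 27, 23), (11, 27, 31), (2, 18, 2), (2, 18, 4), (2, 27, 1), (2, 27, 11), (2, 27, 2), (2, 27, 23), (2, 27, 31), (23, 27, 1), (23, 27, 11), (23, 27, 2), (23, 27, 23), (23, 27, 31), (31, 27, 1), (31, 27, 11), (31, 27, 2), (31, 27, 23), (31, 27, 31), (4, 18, 2), (4, 18, 4)}.
σ[bid ≠ bid2]: keep tuples satisfying bid ≠ bid2 → {(1, 27, 11), (1, 27, 2), (1, 27, 23), (1, 27, 31), (11, 27, 1), (11, 27, 2), (11, 27, 23), (11, 27, 31), (2, 18, 4), (2, 27, 1), (2, 27, 11), (2, 27, 23), (2, 27, 31), (23, 27, 1), (23, 27, 11), (23, 27, 2), (23, 27, 31), (31, 27, 1), (31, 27, 11), (31, 27, 2), (31, 27, 23), (4, 18, 2)}
Keep only column(s) mid, bid2 (15 duplicate(s) eliminated): {(18, 2), (18, 4), (27, 1), (27, 11), (27, 2), (27, 23), (27, 31)}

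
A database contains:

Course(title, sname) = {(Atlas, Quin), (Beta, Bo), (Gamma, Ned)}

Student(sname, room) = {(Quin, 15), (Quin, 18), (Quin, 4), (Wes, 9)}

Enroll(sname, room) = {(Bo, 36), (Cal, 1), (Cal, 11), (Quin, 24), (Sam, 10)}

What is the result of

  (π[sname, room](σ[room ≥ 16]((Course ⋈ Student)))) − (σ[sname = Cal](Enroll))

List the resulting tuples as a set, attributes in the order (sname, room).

{(Quin, 18)}

Natural join on sname: {(Atlas, Quin, 15), (Atlas, Quin, 18), (Atlas, Quin, 4)}
σ[room ≥ 16]: keep tuples satisfying room ≥ 16 → {(Atlas, Quin, 18)}
π_{sname, room} gives {(Quin, 18)}.
σ[sname = Cal]: keep tuples satisfying sname = Cal → {(Cal, 1), (Cal, 11)}
Set difference of the two operands is {(Quin, 18)}.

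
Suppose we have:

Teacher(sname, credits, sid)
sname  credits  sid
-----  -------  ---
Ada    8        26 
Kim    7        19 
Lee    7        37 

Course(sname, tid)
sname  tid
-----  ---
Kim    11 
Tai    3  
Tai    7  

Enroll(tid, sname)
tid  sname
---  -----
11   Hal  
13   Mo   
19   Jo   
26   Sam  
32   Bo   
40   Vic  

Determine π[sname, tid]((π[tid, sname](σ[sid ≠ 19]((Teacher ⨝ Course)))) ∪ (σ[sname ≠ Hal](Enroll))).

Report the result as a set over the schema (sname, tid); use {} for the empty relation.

Natural join on sname: {(Kim, 7, 19, 11)}
Selection sid ≠ 19: {}
Projecting to tid, sname: {}
Selection sname ≠ Hal: {(13, Mo), (19, Jo), (26, Sam), (32, Bo), (40, Vic)}
Taking the union: {(13, Mo), (19, Jo), (26, Sam), (32, Bo), (40, Vic)}
Projecting to sname, tid: {(Bo, 32), (Jo, 19), (Mo, 13), (Sam, 26), (Vic, 40)}

{(Bo, 32), (Jo, 19), (Mo, 13), (Sam, 26), (Vic, 40)}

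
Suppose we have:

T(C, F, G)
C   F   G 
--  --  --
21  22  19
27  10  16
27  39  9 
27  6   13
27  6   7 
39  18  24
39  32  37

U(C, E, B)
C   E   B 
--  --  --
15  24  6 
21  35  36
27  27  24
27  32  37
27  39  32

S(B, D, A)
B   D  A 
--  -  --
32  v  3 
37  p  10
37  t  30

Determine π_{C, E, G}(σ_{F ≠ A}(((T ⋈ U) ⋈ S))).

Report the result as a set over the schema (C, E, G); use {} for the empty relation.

Joining T and U on C yields {(21, 22, 19, 35, 36), (27, 10, 16, 27, 24), (27, 10, 16, 32, 37), (27, 10, 16, 39, 32), (27, 39, 9, 27, 24), (27, 39, 9, 32, 37), (27, 39, 9, 39, 32), (27, 6, 13, 27, 24), (27, 6, 13, 32, 37), (27, 6, 13, 39, 32), (27, 6, 7, 27, 24), (27, 6, 7, 32, 37), (27, 6, 7, 39, 32)}.
Joining (T ⋈ U) and S on B yields {(27, 10, 16, 32, 37, p, 10), (27, 10, 16, 32, 37, t, 30), (27, 10, 16, 39, 32, v, 3), (27, 39, 9, 32, 37, p, 10), (27, 39, 9, 32, 37, t, 30), (27, 39, 9, 39, 32, v, 3), (27, 6, 13, 32, 37, p, 10), (27, 6, 13, 32, 37, t, 30), (27, 6, 13, 39, 32, v, 3), (27, 6, 7, 32, 37, p, 10), (27, 6, 7, 32, 37, t, 30), (27, 6, 7, 39, 32, v, 3)}.
Apply σ_{F ≠ A}; surviving tuples: {(27, 10, 16, 32, 37, t, 30), (27, 10, 16, 39, 32, v, 3), (27, 39, 9, 32, 37, p, 10), (27, 39, 9, 32, 37, t, 30), (27, 39, 9, 39, 32, v, 3), (27, 6, 13, 32, 37, p, 10), (27, 6, 13, 32, 37, t, 30), (27, 6, 13, 39, 32, v, 3), (27, 6, 7, 32, 37, p, 10), (27, 6, 7, 32, 37, t, 30), (27, 6, 7, 39, 32, v, 3)}
Projecting to C, E, G (3 duplicate(s) eliminated): {(27, 32, 13), (27, 32, 16), (27, 32, 7), (27, 32, 9), (27, 39, 13), (27, 39, 16), (27, 39, 7), (27, 39, 9)}

{(27, 32, 13), (27, 32, 16), (27, 32, 7), (27, 32, 9), (27, 39, 13), (27, 39, 16), (27, 39, 7), (27, 39, 9)}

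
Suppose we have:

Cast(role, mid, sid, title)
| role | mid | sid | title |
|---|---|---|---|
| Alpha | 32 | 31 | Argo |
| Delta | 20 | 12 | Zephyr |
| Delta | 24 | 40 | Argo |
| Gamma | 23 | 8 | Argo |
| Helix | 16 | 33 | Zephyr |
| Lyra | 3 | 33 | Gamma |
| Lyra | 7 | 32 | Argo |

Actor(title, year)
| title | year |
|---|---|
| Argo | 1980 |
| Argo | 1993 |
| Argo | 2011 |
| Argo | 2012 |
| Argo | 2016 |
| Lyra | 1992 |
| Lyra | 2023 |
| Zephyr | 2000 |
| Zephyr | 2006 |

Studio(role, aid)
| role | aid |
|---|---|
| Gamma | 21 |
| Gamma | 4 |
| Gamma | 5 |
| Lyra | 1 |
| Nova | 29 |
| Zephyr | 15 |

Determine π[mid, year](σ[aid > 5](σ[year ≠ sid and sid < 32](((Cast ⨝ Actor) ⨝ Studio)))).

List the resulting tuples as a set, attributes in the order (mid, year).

{(23, 1980), (23, 1993), (23, 2011), (23, 2012), (23, 2016)}

Natural join on title: {(Alpha, 32, 31, Argo, 1980), (Alpha, 32, 31, Argo, 1993), (Alpha, 32, 31, Argo, 2011), (Alpha, 32, 31, Argo, 2012), (Alpha, 32, 31, Argo, 2016), (Delta, 20, 12, Zephyr, 2000), (Delta, 20, 12, Zephyr, 2006), (Delta, 24, 40, Argo, 1980), (Delta, 24, 40, Argo, 1993), (Delta, 24, 40, Argo, 2011), (Delta, 24, 40, Argo, 2012), (Delta, 24, 40, Argo, 2016), (Gamma, 23, 8, Argo, 1980), (Gamma, 23, 8, Argo, 1993), (Gamma, 23, 8, Argo, 2011), (Gamma, 23, 8, Argo, 2012), (Gamma, 23, 8, Argo, 2016), (Helix, 16, 33, Zephyr, 2000), (Helix, 16, 33, Zephyr, 2006), (Lyra, 7, 32, Argo, 1980), (Lyra, 7, 32, Argo, 1993), (Lyra, 7, 32, Argo, 2011), (Lyra, 7, 32, Argo, 2012), (Lyra, 7, 32, Argo, 2016)}
Natural join on role: {(Gamma, 23, 8, Argo, 1980, 21), (Gamma, 23, 8, Argo, 1980, 4), (Gamma, 23, 8, Argo, 1980, 5), (Gamma, 23, 8, Argo, 1993, 21), (Gamma, 23, 8, Argo, 1993, 4), (Gamma, 23, 8, Argo, 1993, 5), (Gamma, 23, 8, Argo, 2011, 21), (Gamma, 23, 8, Argo, 2011, 4), (Gamma, 23, 8, Argo, 2011, 5), (Gamma, 23, 8, Argo, 2012, 21), (Gamma, 23, 8, Argo, 2012, 4), (Gamma, 23, 8, Argo, 2012, 5), (Gamma, 23, 8, Argo, 2016, 21), (Gamma, 23, 8, Argo, 2016, 4), (Gamma, 23, 8, Argo, 2016, 5), (Lyra, 7, 32, Argo, 1980, 1), (Lyra, 7, 32, Argo, 1993, 1), (Lyra, 7, 32, Argo, 2011, 1), (Lyra, 7, 32, Argo, 2012, 1), (Lyra, 7, 32, Argo, 2016, 1)}
σ[year ≠ sid and sid < 32]: keep tuples satisfying year ≠ sid and sid < 32 → {(Gamma, 23, 8, Argo, 1980, 21), (Gamma, 23, 8, Argo, 1980, 4), (Gamma, 23, 8, Argo, 1980, 5), (Gamma, 23, 8, Argo, 1993, 21), (Gamma, 23, 8, Argo, 1993, 4), (Gamma, 23, 8, Argo, 1993, 5), (Gamma, 23, 8, Argo, 2011, 21), (Gamma, 23, 8, Argo, 2011, 4), (Gamma, 23, 8, Argo, 2011, 5), (Gamma, 23, 8, Argo, 2012, 21), (Gamma, 23, 8, Argo, 2012, 4), (Gamma, 23, 8, Argo, 2012, 5), (Gamma, 23, 8, Argo, 2016, 21), (Gamma, 23, 8, Argo, 2016, 4), (Gamma, 23, 8, Argo, 2016, 5)}
σ[aid > 5]: keep tuples satisfying aid > 5 → {(Gamma, 23, 8, Argo, 1980, 21), (Gamma, 23, 8, Argo, 1993, 21), (Gamma, 23, 8, Argo, 2011, 21), (Gamma, 23, 8, Argo, 2012, 21), (Gamma, 23, 8, Argo, 2016, 21)}
π_{mid, year} gives {(23, 1980), (23, 1993), (23, 2011), (23, 2012), (23, 2016)}.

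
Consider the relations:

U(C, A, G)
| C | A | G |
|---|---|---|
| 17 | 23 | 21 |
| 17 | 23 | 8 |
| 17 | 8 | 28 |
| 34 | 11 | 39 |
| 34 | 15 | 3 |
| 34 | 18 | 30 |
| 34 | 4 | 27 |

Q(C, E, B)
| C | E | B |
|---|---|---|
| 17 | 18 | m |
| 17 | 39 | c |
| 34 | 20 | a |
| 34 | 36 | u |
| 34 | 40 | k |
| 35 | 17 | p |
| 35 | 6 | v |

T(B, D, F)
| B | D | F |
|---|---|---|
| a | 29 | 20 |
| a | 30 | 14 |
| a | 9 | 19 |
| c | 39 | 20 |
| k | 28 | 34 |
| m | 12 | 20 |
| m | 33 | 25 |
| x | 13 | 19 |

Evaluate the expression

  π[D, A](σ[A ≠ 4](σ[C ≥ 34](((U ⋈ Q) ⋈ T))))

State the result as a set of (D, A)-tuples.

{(28, 11), (28, 15), (28, 18), (29, 11), (29, 15), (29, 18), (30, 11), (30, 15), (30, 18), (9, 11), (9, 15), (9, 18)}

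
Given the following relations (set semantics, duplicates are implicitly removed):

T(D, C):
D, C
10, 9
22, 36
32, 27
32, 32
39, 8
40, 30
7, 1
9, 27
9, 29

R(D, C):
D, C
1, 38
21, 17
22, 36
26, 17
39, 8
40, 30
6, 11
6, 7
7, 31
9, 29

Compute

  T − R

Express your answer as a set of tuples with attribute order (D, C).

{(10, 9), (32, 27), (32, 32), (7, 1), (9, 27)}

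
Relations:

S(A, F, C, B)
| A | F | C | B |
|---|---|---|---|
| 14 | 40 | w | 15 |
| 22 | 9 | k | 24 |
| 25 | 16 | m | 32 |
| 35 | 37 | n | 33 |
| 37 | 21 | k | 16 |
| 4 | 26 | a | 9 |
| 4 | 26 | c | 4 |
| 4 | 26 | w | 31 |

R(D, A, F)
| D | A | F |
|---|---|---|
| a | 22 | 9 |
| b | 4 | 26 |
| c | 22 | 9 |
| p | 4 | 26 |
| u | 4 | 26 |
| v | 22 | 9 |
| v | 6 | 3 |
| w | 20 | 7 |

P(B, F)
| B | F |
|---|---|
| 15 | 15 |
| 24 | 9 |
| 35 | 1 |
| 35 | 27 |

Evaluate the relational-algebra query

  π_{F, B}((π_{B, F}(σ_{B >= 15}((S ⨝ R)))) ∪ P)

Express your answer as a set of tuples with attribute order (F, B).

Natural join on A, F: {(22, 9, k, 24, a), (22, 9, k, 24, c), (22, 9, k, 24, v), (4, 26, a, 9, b), (4, 26, a, 9, p), (4, 26, a, 9, u), (4, 26, c, 4, b), (4, 26, c, 4, p), (4, 26, c, 4, u), (4, 26, w, 31, b), (4, 26, w, 31, p), (4, 26, w, 31, u)}
Apply σ_{B >= 15}; surviving tuples: {(22, 9, k, 24, a), (22, 9, k, 24, c), (22, 9, k, 24, v), (4, 26, w, 31, b), (4, 26, w, 31, p), (4, 26, w, 31, u)}
π[B, F]: project onto (B, F) (4 duplicate(s) eliminated) → {(24, 9), (31, 26)}
Set union of the two operands is {(15, 15), (24, 9), (31, 26), (35, 1), (35, 27)}.
π[F, B]: project onto (F, B) → {(1, 35), (15, 15), (26, 31), (27, 35), (9, 24)}

{(1, 35), (15, 15), (26, 31), (27, 35), (9, 24)}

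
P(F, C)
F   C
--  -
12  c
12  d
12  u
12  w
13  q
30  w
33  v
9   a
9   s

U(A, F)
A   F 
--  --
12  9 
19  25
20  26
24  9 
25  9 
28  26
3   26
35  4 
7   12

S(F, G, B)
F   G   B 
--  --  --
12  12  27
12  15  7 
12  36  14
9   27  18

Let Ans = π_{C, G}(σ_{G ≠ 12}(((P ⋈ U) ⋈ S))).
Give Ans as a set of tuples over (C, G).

{(a, 27), (c, 15), (c, 36), (d, 15), (d, 36), (s, 27), (u, 15), (u, 36), (w, 15), (w, 36)}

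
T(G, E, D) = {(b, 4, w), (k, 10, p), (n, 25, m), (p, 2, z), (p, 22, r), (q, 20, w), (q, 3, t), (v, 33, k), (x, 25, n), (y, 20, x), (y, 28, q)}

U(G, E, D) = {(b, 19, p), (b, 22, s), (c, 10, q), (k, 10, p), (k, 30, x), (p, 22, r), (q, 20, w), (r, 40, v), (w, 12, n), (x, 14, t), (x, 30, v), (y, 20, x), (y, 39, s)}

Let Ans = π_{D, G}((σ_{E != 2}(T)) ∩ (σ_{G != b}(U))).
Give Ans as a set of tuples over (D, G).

Selection E != 2: {(b, 4, w), (k, 10, p), (n, 25, m), (p, 22, r), (q, 20, w), (q, 3, t), (v, 33, k), (x, 25, n), (y, 20, x), (y, 28, q)}
Selection G != b: {(c, 10, q), (k, 10, p), (k, 30, x), (p, 22, r), (q, 20, w), (r, 40, v), (w, 12, n), (x, 14, t), (x, 30, v), (y, 20, x), (y, 39, s)}
Set intersection of the two operands is {(k, 10, p), (p, 22, r), (q, 20, w), (y, 20, x)}.
Keep only column(s) D, G: {(p, k), (r, p), (w, q), (x, y)}

{(p, k), (r, p), (w, q), (x, y)}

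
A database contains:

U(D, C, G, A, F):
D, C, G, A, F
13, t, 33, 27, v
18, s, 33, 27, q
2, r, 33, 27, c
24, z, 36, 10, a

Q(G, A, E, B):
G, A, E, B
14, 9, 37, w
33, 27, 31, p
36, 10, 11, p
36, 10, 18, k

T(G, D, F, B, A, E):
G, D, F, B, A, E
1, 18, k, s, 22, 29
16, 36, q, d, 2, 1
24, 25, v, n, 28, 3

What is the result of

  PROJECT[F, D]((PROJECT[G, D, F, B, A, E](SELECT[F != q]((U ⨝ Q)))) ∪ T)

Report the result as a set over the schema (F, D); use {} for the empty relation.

{(a, 24), (c, 2), (k, 18), (q, 36), (v, 13), (v, 25)}

U ⋈ Q (natural join on G, A): {(13, t, 33, 27, v, 31, p), (18, s, 33, 27, q, 31, p), (2, r, 33, 27, c, 31, p), (24, z, 36, 10, a, 11, p), (24, z, 36, 10, a, 18, k)}
Apply σ_{F != q}; surviving tuples: {(13, t, 33, 27, v, 31, p), (2, r, 33, 27, c, 31, p), (24, z, 36, 10, a, 11, p), (24, z, 36, 10, a, 18, k)}
Keep only column(s) G, D, F, B, A, E: {(33, 13, v, p, 27, 31), (33, 2, c, p, 27, 31), (36, 24, a, k, 10, 18), (36, 24, a, p, 10, 11)}
Set union of the two operands is {(1, 18, k, s, 22, 29), (16, 36, q, d, 2, 1), (24, 25, v, n, 28, 3), (33, 13, v, p, 27, 31), (33, 2, c, p, 27, 31), (36, 24, a, k, 10, 18), (36, 24, a, p, 10, 11)}.
Keep only column(s) F, D (1 duplicate(s) eliminated): {(a, 24), (c, 2), (k, 18), (q, 36), (v, 13), (v, 25)}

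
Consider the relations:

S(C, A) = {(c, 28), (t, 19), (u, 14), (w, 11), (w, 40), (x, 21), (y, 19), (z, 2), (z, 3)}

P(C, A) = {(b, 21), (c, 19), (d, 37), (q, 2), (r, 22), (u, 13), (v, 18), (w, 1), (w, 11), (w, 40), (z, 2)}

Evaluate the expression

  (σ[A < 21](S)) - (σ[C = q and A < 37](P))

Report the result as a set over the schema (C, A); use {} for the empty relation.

{(t, 19), (u, 14), (w, 11), (y, 19), (z, 2), (z, 3)}

Apply σ_{A < 21}; surviving tuples: {(t, 19), (u, 14), (w, 11), (y, 19), (z, 2), (z, 3)}
Apply σ_{C = q and A < 37}; surviving tuples: {(q, 2)}
Difference: {(t, 19), (u, 14), (w, 11), (y, 19), (z, 2), (z, 3)} with {(q, 2)} → {(t, 19), (u, 14), (w, 11), (y, 19), (z, 2), (z, 3)}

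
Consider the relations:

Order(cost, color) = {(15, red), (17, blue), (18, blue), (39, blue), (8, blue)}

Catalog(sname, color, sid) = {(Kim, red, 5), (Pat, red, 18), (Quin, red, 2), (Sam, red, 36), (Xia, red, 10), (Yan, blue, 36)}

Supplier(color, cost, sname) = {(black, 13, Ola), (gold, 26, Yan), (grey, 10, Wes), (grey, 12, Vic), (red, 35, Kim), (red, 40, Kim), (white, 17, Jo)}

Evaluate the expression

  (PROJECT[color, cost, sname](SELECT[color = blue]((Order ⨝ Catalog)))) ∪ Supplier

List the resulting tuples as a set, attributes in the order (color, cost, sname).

{(black, 13, Ola), (blue, 17, Yan), (blue, 18, Yan), (blue, 39, Yan), (blue, 8, Yan), (gold, 26, Yan), (grey, 10, Wes), (grey, 12, Vic), (red, 35, Kim), (red, 40, Kim), (white, 17, Jo)}

Natural join on color: {(15, red, Kim, 5), (15, red, Pat, 18), (15, red, Quin, 2), (15, red, Sam, 36), (15, red, Xia, 10), (17, blue, Yan, 36), (18, blue, Yan, 36), (39, blue, Yan, 36), (8, blue, Yan, 36)}
σ[color = blue]: keep tuples satisfying color = blue → {(17, blue, Yan, 36), (18, blue, Yan, 36), (39, blue, Yan, 36), (8, blue, Yan, 36)}
Projecting to color, cost, sname: {(blue, 17, Yan), (blue, 18, Yan), (blue, 39, Yan), (blue, 8, Yan)}
Union: {(blue, 17, Yan), (blue, 18, Yan), (blue, 39, Yan), (blue, 8, Yan)} with {(black, 13, Ola), (gold, 26, Yan), (grey, 10, Wes), (grey, 12, Vic), (red, 35, Kim), (red, 40, Kim), (white, 17, Jo)} → {(black, 13, Ola), (blue, 17, Yan), (blue, 18, Yan), (blue, 39, Yan), (blue, 8, Yan), (gold, 26, Yan), (grey, 10, Wes), (grey, 12, Vic), (red, 35, Kim), (red, 40, Kim), (white, 17, Jo)}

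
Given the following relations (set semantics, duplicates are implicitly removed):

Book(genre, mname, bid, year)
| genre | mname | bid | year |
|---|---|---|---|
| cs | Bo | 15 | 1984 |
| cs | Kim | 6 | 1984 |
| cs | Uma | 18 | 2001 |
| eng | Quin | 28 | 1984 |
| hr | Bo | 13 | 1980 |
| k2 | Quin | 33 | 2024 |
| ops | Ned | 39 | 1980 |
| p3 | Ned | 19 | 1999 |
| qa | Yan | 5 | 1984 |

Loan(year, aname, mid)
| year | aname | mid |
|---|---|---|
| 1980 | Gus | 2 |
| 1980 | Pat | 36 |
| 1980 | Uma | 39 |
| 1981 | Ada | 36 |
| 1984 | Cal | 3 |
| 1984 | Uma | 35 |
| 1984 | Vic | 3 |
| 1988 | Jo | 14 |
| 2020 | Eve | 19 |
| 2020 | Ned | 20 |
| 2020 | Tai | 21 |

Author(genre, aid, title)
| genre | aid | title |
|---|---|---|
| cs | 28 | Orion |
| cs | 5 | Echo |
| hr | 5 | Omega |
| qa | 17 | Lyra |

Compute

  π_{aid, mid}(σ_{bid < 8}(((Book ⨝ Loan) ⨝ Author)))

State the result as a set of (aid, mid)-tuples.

Natural join on year: {(cs, Bo, 15, 1984, Cal, 3), (cs, Bo, 15, 1984, Uma, 35), (cs, Bo, 15, 1984, Vic, 3), (cs, Kim, 6, 1984, Cal, 3), (cs, Kim, 6, 1984, Uma, 35), (cs, Kim, 6, 1984, Vic, 3), (eng, Quin, 28, 1984, Cal, 3), (eng, Quin, 28, 1984, Uma, 35), (eng, Quin, 28, 1984, Vic, 3), (hr, Bo, 13, 1980, Gus, 2), (hr, Bo, 13, 1980, Pat, 36), (hr, Bo, 13, 1980, Uma, 39), (ops, Ned, 39, 1980, Gus, 2), (ops, Ned, 39, 1980, Pat, 36), (ops, Ned, 39, 1980, Uma, 39), (qa, Yan, 5, 1984, Cal, 3), (qa, Yan, 5, 1984, Uma, 35), (qa, Yan, 5, 1984, Vic, 3)}
Natural join on genre: {(cs, Bo, 15, 1984, Cal, 3, 28, Orion), (cs, Bo, 15, 1984, Cal, 3, 5, Echo), (cs, Bo, 15, 1984, Uma, 35, 28, Orion), (cs, Bo, 15, 1984, Uma, 35, 5, Echo), (cs, Bo, 15, 1984, Vic, 3, 28, Orion), (cs, Bo, 15, 1984, Vic, 3, 5, Echo), (cs, Kim, 6, 1984, Cal, 3, 28, Orion), (cs, Kim, 6, 1984, Cal, 3, 5, Echo), (cs, Kim, 6, 1984, Uma, 35, 28, Orion), (cs, Kim, 6, 1984, Uma, 35, 5, Echo), (cs, Kim, 6, 1984, Vic, 3, 28, Orion), (cs, Kim, 6, 1984, Vic, 3, 5, Echo), (hr, Bo, 13, 1980, Gus, 2, 5, Omega), (hr, Bo, 13, 1980, Pat, 36, 5, Omega), (hr, Bo, 13, 1980, Uma, 39, 5, Omega), (qa, Yan, 5, 1984, Cal, 3, 17, Lyra), (qa, Yan, 5, 1984, Uma, 35, 17, Lyra), (qa, Yan, 5, 1984, Vic, 3, 17, Lyra)}
Filtering on bid < 8 leaves {(cs, Kim, 6, 1984, Cal, 3, 28, Orion), (cs, Kim, 6, 1984, Cal, 3, 5, Echo), (cs, Kim, 6, 1984, Uma, 35, 28, Orion), (cs, Kim, 6, 1984, Uma, 35, 5, Echo), (cs, Kim, 6, 1984, Vic, 3, 28, Orion), (cs, Kim, 6, 1984, Vic, 3, 5, Echo), (qa, Yan, 5, 1984, Cal, 3, 17, Lyra), (qa, Yan, 5, 1984, Uma, 35, 17, Lyra), (qa, Yan, 5, 1984, Vic, 3, 17, Lyra)}.
π[aid, mid]: project onto (aid, mid) (3 duplicate(s) eliminated) → {(17, 3), (17, 35), (28, 3), (28, 35), (5, 3), (5, 35)}

{(17, 3), (17, 35), (28, 3), (28, 35), (5, 3), (5, 35)}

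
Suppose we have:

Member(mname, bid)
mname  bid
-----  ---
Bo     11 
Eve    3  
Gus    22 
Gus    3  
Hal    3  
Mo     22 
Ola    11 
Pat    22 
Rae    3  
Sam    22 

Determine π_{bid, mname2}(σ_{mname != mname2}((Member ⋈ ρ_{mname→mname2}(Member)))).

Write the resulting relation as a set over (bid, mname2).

{(11, Bo), (11, Ola), (22, Gus), (22, Mo), (22, Pat), (22, Sam), (3, Eve), (3, Gus), (3, Hal), (3, Rae)}

ρ[mname→mname2]: schema becomes (mname2, bid); tuples unchanged.
Member ⋈ ρ_{mname→mname2}(Member) (natural join on bid): {(Bo, 11, Bo), (Bo, 11, Ola), (Eve, 3, Eve), (Eve, 3, Gus), (Eve, 3, Hal), (Eve, 3, Rae), (Gus, 22, Gus), (Gus, 22, Mo), (Gus, 22, Pat), (Gus, 22, Sam), (Gus, 3, Eve), (Gus, 3, Gus), (Gus, 3, Hal), (Gus, 3, Rae), (Hal, 3, Eve), (Hal, 3, Gus), (Hal, 3, Hal), (Hal, 3, Rae), (Mo, 22, Gus), (Mo, 22, Mo), (Mo, 22, Pat), (Mo, 22, Sam), (Ola, 11, Bo), (Ola, 11, Ola), (Pat, 22, Gus), (Pat, 22, Mo), (Pat, 22, Pat), (Pat, 22, Sam), (Rae, 3, Eve), (Rae, 3, Gus), (Rae, 3, Hal), (Rae, 3, Rae), (Sam, 22, Gus), (Sam, 22, Mo), (Sam, 22, Pat), (Sam, 22, Sam)}
Selection mname != mname2: {(Bo, 11, Ola), (Eve, 3, Gus), (Eve, 3, Hal), (Eve, 3, Rae), (Gus, 22, Mo), (Gus, 22, Pat), (Gus, 22, Sam), (Gus, 3, Eve), (Gus, 3, Hal), (Gus, 3, Rae), (Hal, 3, Eve), (Hal, 3, Gus), (Hal, 3, Rae), (Mo, 22, Gus), (Mo, 22, Pat), (Mo, 22, Sam), (Ola, 11, Bo), (Pat, 22, Gus), (Pat, 22, Mo), (Pat, 22, Sam), (Rae, 3, Eve), (Rae, 3, Gus), (Rae, 3, Hal), (Sam, 22, Gus), (Sam, 22, Mo), (Sam, 22, Pat)}
Keep only column(s) bid, mname2 (16 duplicate(s) eliminated): {(11, Bo), (11, Ola), (22, Gus), (22, Mo), (22, Pat), (22, Sam), (3, Eve), (3, Gus), (3, Hal), (3, Rae)}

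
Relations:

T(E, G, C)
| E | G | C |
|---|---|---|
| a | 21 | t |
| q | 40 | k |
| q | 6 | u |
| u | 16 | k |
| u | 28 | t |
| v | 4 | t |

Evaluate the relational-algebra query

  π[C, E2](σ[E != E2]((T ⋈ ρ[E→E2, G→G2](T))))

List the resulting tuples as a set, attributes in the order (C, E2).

{(k, q), (k, u), (t, a), (t, u), (t, v)}

ρ[E→E2, G→G2]: schema becomes (E2, G2, C); tuples unchanged.
Joining T and ρ[E→E2, G→G2](T) on C yields {(a, 21, t, a, 21), (a, 21, t, u, 28), (a, 21, t, v, 4), (q, 40, k, q, 40), (q, 40, k, u, 16), (q, 6, u, q, 6), (u, 16, k, q, 40), (u, 16, k, u, 16), (u, 28, t, a, 21), (u, 28, t, u, 28), (u, 28, t, v, 4), (v, 4, t, a, 21), (v, 4, t, u, 28), (v, 4, t, v, 4)}.
Apply σ_{E != E2}; surviving tuples: {(a, 21, t, u, 28), (a, 21, t, v, 4), (q, 40, k, u, 16), (u, 16, k, q, 40), (u, 28, t, a, 21), (u, 28, t, v, 4), (v, 4, t, a, 21), (v, 4, t, u, 28)}
Projecting to C, E2 (3 duplicate(s) eliminated): {(k, q), (k, u), (t, a), (t, u), (t, v)}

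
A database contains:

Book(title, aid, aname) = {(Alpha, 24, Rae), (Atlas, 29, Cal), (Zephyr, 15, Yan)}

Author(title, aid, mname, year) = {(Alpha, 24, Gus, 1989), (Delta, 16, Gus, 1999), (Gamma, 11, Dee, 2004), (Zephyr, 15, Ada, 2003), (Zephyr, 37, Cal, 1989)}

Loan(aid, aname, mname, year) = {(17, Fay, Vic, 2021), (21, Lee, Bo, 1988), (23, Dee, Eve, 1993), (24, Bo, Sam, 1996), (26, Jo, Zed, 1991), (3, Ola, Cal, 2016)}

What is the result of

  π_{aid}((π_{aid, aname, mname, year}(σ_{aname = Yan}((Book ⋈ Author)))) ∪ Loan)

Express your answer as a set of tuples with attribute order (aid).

{15, 17, 21, 23, 24, 26, 3}

Joining Book and Author on title, aid yields {(Alpha, 24, Rae, Gus, 1989), (Zephyr, 15, Yan, Ada, 2003)}.
σ[aname = Yan]: keep tuples satisfying aname = Yan → {(Zephyr, 15, Yan, Ada, 2003)}
π[aid, aname, mname, year]: project onto (aid, aname, mname, year) → {(15, Yan, Ada, 2003)}
Taking the union: {(15, Yan, Ada, 2003), (17, Fay, Vic, 2021), (21, Lee, Bo, 1988), (23, Dee, Eve, 1993), (24, Bo, Sam, 1996), (26, Jo, Zed, 1991), (3, Ola, Cal, 2016)}
π[aid]: project onto (aid) → {15, 17, 21, 23, 24, 26, 3}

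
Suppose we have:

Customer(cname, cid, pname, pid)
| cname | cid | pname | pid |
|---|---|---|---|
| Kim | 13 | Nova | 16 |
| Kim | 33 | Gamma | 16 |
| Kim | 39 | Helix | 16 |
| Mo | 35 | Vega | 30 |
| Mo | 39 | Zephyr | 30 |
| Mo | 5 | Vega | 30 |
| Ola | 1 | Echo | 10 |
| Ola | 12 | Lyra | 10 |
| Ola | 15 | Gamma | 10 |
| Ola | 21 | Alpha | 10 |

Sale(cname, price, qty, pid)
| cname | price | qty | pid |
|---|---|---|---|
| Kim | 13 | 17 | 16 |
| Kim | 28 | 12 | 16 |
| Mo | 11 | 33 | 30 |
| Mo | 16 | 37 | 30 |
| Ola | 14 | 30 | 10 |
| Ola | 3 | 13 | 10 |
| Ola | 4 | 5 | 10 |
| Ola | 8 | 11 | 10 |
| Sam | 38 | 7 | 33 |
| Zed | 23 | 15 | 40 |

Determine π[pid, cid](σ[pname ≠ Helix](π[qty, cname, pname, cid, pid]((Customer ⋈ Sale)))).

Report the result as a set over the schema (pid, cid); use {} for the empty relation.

{(10, 1), (10, 12), (10, 15), (10, 21), (16, 13), (16, 33), (30, 35), (30, 39), (30, 5)}

Joining Customer and Sale on cname, pid yields {(Kim, 13, Nova, 16, 13, 17), (Kim, 13, Nova, 16, 28, 12), (Kim, 33, Gamma, 16, 13, 17), (Kim, 33, Gamma, 16, 28, 12), (Kim, 39, Helix, 16, 13, 17), (Kim, 39, Helix, 16, 28, 12), (Mo, 35, Vega, 30, 11, 33), (Mo, 35, Vega, 30, 16, 37), (Mo, 39, Zephyr, 30, 11, 33), (Mo, 39, Zephyr, 30, 16, 37), (Mo, 5, Vega, 30, 11, 33), (Mo, 5, Vega, 30, 16, 37), (Ola, 1, Echo, 10, 14, 30), (Ola, 1, Echo, 10, 3, 13), (Ola, 1, Echo, 10, 4, 5), (Ola, 1, Echo, 10, 8, 11), (Ola, 12, Lyra, 10, 14, 30), (Ola, 12, Lyra, 10, 3, 13), (Ola, 12, Lyra, 10, 4, 5), (Ola, 12, Lyra, 10, 8, 11), (Ola, 15, Gamma, 10, 14, 30), (Ola, 15, Gamma, 10, 3, 13), (Ola, 15, Gamma, 10, 4, 5), (Ola, 15, Gamma, 10, 8, 11), (Ola, 21, Alpha, 10, 14, 30), (Ola, 21, Alpha, 10, 3, 13), (Ola, 21, Alpha, 10, 4, 5), (Ola, 21, Alpha, 10, 8, 11)}.
π_{qty, cname, pname, cid, pid} gives {(11, Ola, Alpha, 21, 10), (11, Ola, Echo, 1, 10), (11, Ola, Gamma, 15, 10), (11, Ola, Lyra, 12, 10), (12, Kim, Gamma, 33, 16), (12, Kim, Helix, 39, 16), (12, Kim, Nova, 13, 16), (13, Ola, Alpha, 21, 10), (13, Ola, Echo, 1, 10), (13, Ola, Gamma, 15, 10), (13, Ola, Lyra, 12, 10), (17, Kim, Gamma, 33, 16), (17, Kim, Helix, 39, 16), (17, Kim, Nova, 13, 16), (30, Ola, Alpha, 21, 10), (30, Ola, Echo, 1, 10), (30, Ola, Gamma, 15, 10), (30, Ola, Lyra, 12, 10), (33, Mo, Vega, 35, 30), (33, Mo, Vega, 5, 30), (33, Mo, Zephyr, 39, 30), (37, Mo, Vega, 35, 30), (37, Mo, Vega, 5, 30), (37, Mo, Zephyr, 39, 30), (5, Ola, Alpha, 21, 10), (5, Ola, Echo, 1, 10), (5, Ola, Gamma, 15, 10), (5, Ola, Lyra, 12, 10)}.
Apply σ_{pname ≠ Helix}; surviving tuples: {(11, Ola, Alpha, 21, 10), (11, Ola, Echo, 1, 10), (11, Ola, Gamma, 15, 10), (11, Ola, Lyra, 12, 10), (12, Kim, Gamma, 33, 16), (12, Kim, Nova, 13, 16), (13, Ola, Alpha, 21, 10), (13, Ola, Echo, 1, 10), (13, Ola, Gamma, 15, 10), (13, Ola, Lyra, 12, 10), (17, Kim, Gamma, 33, 16), (17, Kim, Nova, 13, 16), (30, Ola, Alpha, 21, 10), (30, Ola, Echo, 1, 10), (30, Ola, Gamma, 15, 10), (30, Ola, Lyra, 12, 10), (33, Mo, Vega, 35, 30), (33, Mo, Vega, 5, 30), (33, Mo, Zephyr, 39, 30), (37, Mo, Vega, 35, 30), (37, Mo, Vega, 5, 30), (37, Mo, Zephyr, 39, 30), (5, Ola, Alpha, 21, 10), (5, Ola, Echo, 1, 10), (5, Ola, Gamma, 15, 10), (5, Ola, Lyra, 12, 10)}
π_{pid, cid} gives {(10, 1), (10, 12), (10, 15), (10, 21), (16, 13), (16, 33), (30, 35), (30, 39), (30, 5)} (17 duplicate(s) eliminated).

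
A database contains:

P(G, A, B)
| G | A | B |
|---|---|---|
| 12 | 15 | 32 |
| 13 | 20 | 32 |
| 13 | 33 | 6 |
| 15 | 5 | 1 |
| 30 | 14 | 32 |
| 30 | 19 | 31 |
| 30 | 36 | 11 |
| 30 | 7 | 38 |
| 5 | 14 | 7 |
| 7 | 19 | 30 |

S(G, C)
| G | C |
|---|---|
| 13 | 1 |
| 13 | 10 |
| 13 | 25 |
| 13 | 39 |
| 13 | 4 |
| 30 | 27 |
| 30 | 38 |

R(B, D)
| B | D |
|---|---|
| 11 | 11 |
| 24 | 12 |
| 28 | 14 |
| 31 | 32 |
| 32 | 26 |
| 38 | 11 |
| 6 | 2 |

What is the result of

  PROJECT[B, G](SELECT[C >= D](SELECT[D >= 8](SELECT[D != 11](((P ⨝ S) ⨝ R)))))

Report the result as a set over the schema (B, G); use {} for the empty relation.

{(31, 30), (32, 13), (32, 30)}

P ⋈ S (natural join on G): {(13, 20, 32, 1), (13, 20, 32, 10), (13, 20, 32, 25), (13, 20, 32, 39), (13, 20, 32, 4), (13, 33, 6, 1), (13, 33, 6, 10), (13, 33, 6, 25), (13, 33, 6, 39), (13, 33, 6, 4), (30, 14, 32, 27), (30, 14, 32, 38), (30, 19, 31, 27), (30, 19, 31, 38), (30, 36, 11, 27), (30, 36, 11, 38), (30, 7, 38, 27), (30, 7, 38, 38)}
(P ⨝ S) ⋈ R (natural join on B): {(13, 20, 32, 1, 26), (13, 20, 32, 10, 26), (13, 20, 32, 25, 26), (13, 20, 32, 39, 26), (13, 20, 32, 4, 26), (13, 33, 6, 1, 2), (13, 33, 6, 10, 2), (13, 33, 6, 25, 2), (13, 33, 6, 39, 2), (13, 33, 6, 4, 2), (30, 14, 32, 27, 26), (30, 14, 32, 38, 26), (30, 19, 31, 27, 32), (30, 19, 31, 38, 32), (30, 36, 11, 27, 11), (30, 36, 11, 38, 11), (30, 7, 38, 27, 11), (30, 7, 38, 38, 11)}
Selection D != 11: {(13, 20, 32, 1, 26), (13, 20, 32, 10, 26), (13, 20, 32, 25, 26), (13, 20, 32, 39, 26), (13, 20, 32, 4, 26), (13, 33, 6, 1, 2), (13, 33, 6, 10, 2), (13, 33, 6, 25, 2), (13, 33, 6, 39, 2), (13, 33, 6, 4, 2), (30, 14, 32, 27, 26), (30, 14, 32, 38, 26), (30, 19, 31, 27, 32), (30, 19, 31, 38, 32)}
Selection D >= 8: {(13, 20, 32, 1, 26), (13, 20, 32, 10, 26), (13, 20, 32, 25, 26), (13, 20, 32, 39, 26), (13, 20, 32, 4, 26), (30, 14, 32, 27, 26), (30, 14, 32, 38, 26), (30, 19, 31, 27, 32), (30, 19, 31, 38, 32)}
Selection C >= D: {(13, 20, 32, 39, 26), (30, 14, 32, 27, 26), (30, 14, 32, 38, 26), (30, 19, 31, 38, 32)}
π_{B, G} gives {(31, 30), (32, 13), (32, 30)} (1 duplicate(s) eliminated).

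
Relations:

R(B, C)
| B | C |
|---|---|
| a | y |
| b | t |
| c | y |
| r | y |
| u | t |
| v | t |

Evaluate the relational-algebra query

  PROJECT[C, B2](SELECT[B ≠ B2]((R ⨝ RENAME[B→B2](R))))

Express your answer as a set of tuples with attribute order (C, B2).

ρ[B→B2]: schema becomes (B2, C); tuples unchanged.
Natural join on C: {(a, y, a), (a, y, c), (a, y, r), (b, t, b), (b, t, u), (b, t, v), (c, y, a), (c, y, c), (c, y, r), (r, y, a), (r, y, c), (r, y, r), (u, t, b), (u, t, u), (u, t, v), (v, t, b), (v, t, u), (v, t, v)}
Apply σ_{B ≠ B2}; surviving tuples: {(a, y, c), (a, y, r), (b, t, u), (b, t, v), (c, y, a), (c, y, r), (r, y, a), (r, y, c), (u, t, b), (u, t, v), (v, t, b), (v, t, u)}
Keep only column(s) C, B2 (6 duplicate(s) eliminated): {(t, b), (t, u), (t, v), (y, a), (y, c), (y, r)}

{(t, b), (t, u), (t, v), (y, a), (y, c), (y, r)}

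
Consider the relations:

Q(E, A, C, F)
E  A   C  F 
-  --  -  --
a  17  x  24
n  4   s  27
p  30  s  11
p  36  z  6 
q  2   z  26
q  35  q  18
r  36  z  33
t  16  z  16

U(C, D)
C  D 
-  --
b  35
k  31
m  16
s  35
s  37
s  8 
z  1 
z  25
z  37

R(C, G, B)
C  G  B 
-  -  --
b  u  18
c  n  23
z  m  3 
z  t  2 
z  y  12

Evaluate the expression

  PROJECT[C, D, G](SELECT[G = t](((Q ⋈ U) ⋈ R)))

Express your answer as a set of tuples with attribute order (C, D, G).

Natural join on C: {(n, 4, s, 27, 35), (n, 4, s, 27, 37), (n, 4, s, 27, 8), (p, 30, s, 11, 35), (p, 30, s, 11, 37), (p, 30, s, 11, 8), (p, 36, z, 6, 1), (p, 36, z, 6, 25), (p, 36, z, 6, 37), (q, 2, z, 26, 1), (q, 2, z, 26, 25), (q, 2, z, 26, 37), (r, 36, z, 33, 1), (r, 36, z, 33, 25), (r, 36, z, 33, 37), (t, 16, z, 16, 1), (t, 16, z, 16, 25), (t, 16, z, 16, 37)}
Natural join on C: {(p, 36, z, 6, 1, m, 3), (p, 36, z, 6, 1, t, 2), (p, 36, z, 6, 1, y, 12), (p, 36, z, 6, 25, m, 3), (p, 36, z, 6, 25, t, 2), (p, 36, z, 6, 25, y, 12), (p, 36, z, 6, 37, m, 3), (p, 36, z, 6, 37, t, 2), (p, 36, z, 6, 37, y, 12), (q, 2, z, 26, 1, m, 3), (q, 2, z, 26, 1, t, 2), (q, 2, z, 26, 1, y, 12), (q, 2, z, 26, 25, m, 3), (q, 2, z, 26, 25, t, 2), (q, 2, z, 26, 25, y, 12), (q, 2, z, 26, 37, m, 3), (q, 2, z, 26, 37, t, 2), (q, 2, z, 26, 37, y, 12), (r, 36, z, 33, 1, m, 3), (r, 36, z, 33, 1, t, 2), (r, 36, z, 33, 1, y, 12), (r, 36, z, 33, 25, m, 3), (r, 36, z, 33, 25, t, 2), (r, 36, z, 33, 25, y, 12), (r, 36, z, 33, 37, m, 3), (r, 36, z, 33, 37, t, 2), (r, 36, z, 33, 37, y, 12), (t, 16, z, 16, 1, m, 3), (t, 16, z, 16, 1, t, 2), (t, 16, z, 16, 1, y, 12), (t, 16, z, 16, 25, m, 3), (t, 16, z, 16, 25, t, 2), (t, 16, z, 16, 25, y, 12), (t, 16, z, 16, 37, m, 3), (t, 16, z, 16, 37, t, 2), (t, 16, z, 16, 37, y, 12)}
σ[G = t]: keep tuples satisfying G = t → {(p, 36, z, 6, 1, t, 2), (p, 36, z, 6, 25, t, 2), (p, 36, z, 6, 37, t, 2), (q, 2, z, 26, 1, t, 2), (q, 2, z, 26, 25, t, 2), (q, 2, z, 26, 37, t, 2), (r, 36, z, 33, 1, t, 2), (r, 36, z, 33, 25, t, 2), (r, 36, z, 33, 37, t, 2), (t, 16, z, 16, 1, t, 2), (t, 16, z, 16, 25, t, 2), (t, 16, z, 16, 37, t, 2)}
π[C, D, G]: project onto (C, D, G) (9 duplicate(s) eliminated) → {(z, 1, t), (z, 25, t), (z, 37, t)}

{(z, 1, t), (z, 25, t), (z, 37, t)}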